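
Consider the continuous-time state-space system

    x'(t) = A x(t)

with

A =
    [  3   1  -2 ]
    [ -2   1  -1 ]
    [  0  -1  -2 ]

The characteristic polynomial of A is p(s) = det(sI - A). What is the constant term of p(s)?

Expand det(sI - A) for the 3×3 matrix.
p(s) = s^3 - 2s^2 - 4s + 17.
(Check: constant term = det(-A) = (-1)^3 det A = 17; coefficient of s^2 = -tr A = -2.)
The constant term is 17.

17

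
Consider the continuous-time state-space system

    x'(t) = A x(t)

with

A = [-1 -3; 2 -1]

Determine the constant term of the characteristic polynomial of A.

For a 2×2 matrix, det(sI - A) = s^2 - (tr A)s + det A.
tr A = -2, det A = 7.
So p(s) = s^2 + 2s + 7.
The constant term is 7.

7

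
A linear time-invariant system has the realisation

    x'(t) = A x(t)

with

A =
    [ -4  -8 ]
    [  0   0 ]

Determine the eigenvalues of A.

det(sI - A) = s^2 - (tr A)s + det A, with tr A = (-4) + 0 = -4 and det A = (-4)·0 - (-8)·0 = 0 - 0 = 0.
So p(s) = det(sI - A) = s^2 + 4s.
Factor s^2 + 4s: two numbers with sum -4 and product 0 are 0 and -4, so s^2 + 4s = s(s + 4).
Hence p(s) = s (s + 4), with roots -4, 0.
At least one eigenvalue has non-negative real part, so the system is not asymptotically stable.

-4, 0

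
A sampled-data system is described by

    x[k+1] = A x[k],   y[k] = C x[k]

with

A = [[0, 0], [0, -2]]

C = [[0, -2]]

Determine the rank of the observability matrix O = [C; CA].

1

CA = [[0, 4]]
Observability matrix O = [C; CA] = [[0, -2], [0, 4]]
Every row of O is a scalar multiple of row 1 = [0, -2] (multipliers 1, -2), so the rows span a one-dimensional space.
O ≠ 0, hence rank(O) = 1.
rank(O) = 1 < n = 2, so the pair (A, C) is not completely observable.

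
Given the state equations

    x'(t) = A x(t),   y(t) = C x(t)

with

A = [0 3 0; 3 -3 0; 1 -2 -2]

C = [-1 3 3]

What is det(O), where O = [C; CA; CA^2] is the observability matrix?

684

CA = [[12, -18, -6]]
CA^2 = [[-60, 102, 12]]
Observability matrix O = [C; CA; CA^2] = [[-1, 3, 3], [12, -18, -6], [-60, 102, 12]]
Expanding along the first row, det(O) = (-1)·((-18)·12 - (-6)·102) - 3·(12·12 - (-6)·(-60)) + 3·(12·102 - (-18)·(-60)) = (-1)·396 - 3·(-216) + 3·144 = 684
Since det(O) ≠ 0, rank(O) = 3 and the system is completely observable.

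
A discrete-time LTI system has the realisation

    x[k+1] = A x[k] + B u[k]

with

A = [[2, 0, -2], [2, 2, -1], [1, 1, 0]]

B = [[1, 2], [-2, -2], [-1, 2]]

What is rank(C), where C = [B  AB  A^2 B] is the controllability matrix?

3

AB = [[4, 0], [-1, -2], [-1, 0]]
A^2B = [[10, 0], [7, -4], [3, -2]]
Controllability matrix C = [B  AB  A^2B] = [[1, 2, 4, 0, 10, 0], [-2, -2, -1, -2, 7, -4], [-1, 2, -1, 0, 3, -2]]
Take the 3×3 submatrix of C formed by columns 1, 2, 3: [[1, 2, 4], [-2, -2, -1], [-1, 2, -1]]. Its determinant is 1·((-2)·(-1) - (-1)·2) - 2·((-2)·(-1) - (-1)·(-1)) + 4·((-2)·2 - (-2)·(-1)) = 1·4 - 2·1 + 4·(-6) = -22 ≠ 0.
So rank(C) ≥ 3; since C has 3 rows, rank(C) = 3.
rank(C) = 3 = n, so the pair (A, B) is completely controllable.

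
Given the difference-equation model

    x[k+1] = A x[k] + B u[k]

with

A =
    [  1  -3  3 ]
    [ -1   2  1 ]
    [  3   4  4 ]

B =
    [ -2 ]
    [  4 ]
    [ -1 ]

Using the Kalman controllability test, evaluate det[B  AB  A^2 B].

AB = [[-17], [9], [6]]
A^2B = [[-26], [41], [9]]
Controllability matrix C = [B  AB  A^2B] = [[-2, -17, -26], [4, 9, 41], [-1, 6, 9]]
Expanding along the first row, det(C) = (-2)·(9·9 - 41·6) - (-17)·(4·9 - 41·(-1)) + (-26)·(4·6 - 9·(-1)) = (-2)·(-165) - (-17)·77 + (-26)·33 = 781
Since det(C) ≠ 0, rank(C) = 3 and the system is completely controllable.

781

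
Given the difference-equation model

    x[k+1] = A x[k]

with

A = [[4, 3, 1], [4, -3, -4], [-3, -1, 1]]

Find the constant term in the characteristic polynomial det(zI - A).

17

Expand det(zI - A) for the 3×3 matrix.
p(z) = z^3 - 2z^2 - 24z + 17.
(Check: constant term = det(-A) = (-1)^3 det A = 17; coefficient of z^2 = -tr A = -2.)
The constant term is 17.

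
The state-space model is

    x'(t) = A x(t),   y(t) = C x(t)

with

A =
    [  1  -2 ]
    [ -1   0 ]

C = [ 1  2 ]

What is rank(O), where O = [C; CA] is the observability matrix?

1

CA = [[-1, -2]]
Observability matrix O = [C; CA] = [[1, 2], [-1, -2]]
Every row of O is a scalar multiple of row 1 = [1, 2] (multipliers 1, -1), so the rows span a one-dimensional space.
O ≠ 0, hence rank(O) = 1.
rank(O) = 1 < n = 2, so the pair (A, C) is not completely observable.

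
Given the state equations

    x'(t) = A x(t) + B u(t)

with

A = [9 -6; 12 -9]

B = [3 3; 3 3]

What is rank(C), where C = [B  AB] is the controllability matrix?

1

AB = [[9, 9], [9, 9]]
Controllability matrix C = [B  AB] = [[3, 3, 9, 9], [3, 3, 9, 9]]
Every column of C is a scalar multiple of column 1 = [3, 3] (multipliers 1, 1, 3, 3), so the columns span a one-dimensional space.
C ≠ 0, hence rank(C) = 1.
rank(C) = 1 < n = 2, so the pair (A, B) is not completely controllable.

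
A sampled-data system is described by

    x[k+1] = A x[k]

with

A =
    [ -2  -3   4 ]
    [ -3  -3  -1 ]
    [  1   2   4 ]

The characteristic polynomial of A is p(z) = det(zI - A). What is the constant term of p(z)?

Expand det(zI - A) for the 3×3 matrix.
p(z) = z^3 + z^2 - 25z + 25.
(Check: constant term = det(-A) = (-1)^3 det A = 25; coefficient of z^2 = -tr A = 1.)
The constant term is 25.

25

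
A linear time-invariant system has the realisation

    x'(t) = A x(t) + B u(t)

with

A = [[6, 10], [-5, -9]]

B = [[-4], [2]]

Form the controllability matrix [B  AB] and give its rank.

AB = [[-4], [2]]
Controllability matrix C = [B  AB] = [[-4, -4], [2, 2]]
Every column of C is a scalar multiple of column 1 = [-4, 2] (multipliers 1, 1), so the columns span a one-dimensional space.
C ≠ 0, hence rank(C) = 1.
rank(C) = 1 < n = 2, so the pair (A, B) is not completely controllable.

1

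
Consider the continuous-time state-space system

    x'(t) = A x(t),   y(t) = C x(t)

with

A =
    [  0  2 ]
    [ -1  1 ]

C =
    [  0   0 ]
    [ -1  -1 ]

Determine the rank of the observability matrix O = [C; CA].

CA = [[0, 0], [1, -3]]
Observability matrix O = [C; CA] = [[0, 0], [-1, -1], [0, 0], [1, -3]]
Take the 2×2 submatrix of O formed by rows 2, 4: [[-1, -1], [1, -3]]. Its determinant is (-1)·(-3) - (-1)·1 = 3 - (-1) = 4 ≠ 0.
So rank(O) ≥ 2; since O has 2 columns, rank(O) = 2.
rank(O) = 2 = n, so the pair (A, C) is completely observable.

2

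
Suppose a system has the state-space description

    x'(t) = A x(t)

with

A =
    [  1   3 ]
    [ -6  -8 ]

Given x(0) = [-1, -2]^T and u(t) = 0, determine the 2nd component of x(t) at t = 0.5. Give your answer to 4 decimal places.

det(sI - A) = s^2 - (tr A)s + det A, with tr A = 1 + (-8) = -7 and det A = 1·(-8) - 3·(-6) = -8 - (-18) = 10.
So p(s) = det(sI - A) = s^2 + 7s + 10.
Factor s^2 + 7s + 10: two numbers with sum -7 and product 10 are -2 and -5, so s^2 + 7s + 10 = (s + 2)(s + 5).
Hence p(s) = (s + 2) (s + 5), with roots -5, -2.
The eigenvalues -5, -2 are distinct and real, so A is diagonalisable and x(t) = e^{At} x(0) = V diag(e^{λ_i t}) V^{-1} x(0), where the columns of V are the eigenvectors.
λ = -5: A - (-5)I = [[6, 3], [-6, -3]]. Row 1 gives 6·v1 + 3·v2 = 0, so take v_1 = [1, -2]^T.
λ = -2: A - (-2)I = [[3, 3], [-6, -6]]. Row 1 gives 3·v1 + 3·v2 = 0, so take v_2 = [1, -1]^T.
V = [v_1 v_2] = [[1, 1], [-2, -1]] has det V = 1, so V^{-1} = adj(V)/det V = [[-1, -1], [2, 1]].
Modal coordinates z(0) = V^{-1} x(0): (-1)·(-1) + (-1)·(-2) = 3; 2·(-1) + 1·(-2) = -4; so z(0) = [3, -4]^T.
x_2(t) = Σ_i (v_i)_2 · z_i(0) · e^{λ_i t} (row 2 of V times the modal terms).
x_2(0.5) = (-2)·3·e^{-5·0.5} + (-1)·(-4)·e^{-2·0.5} = (-6)·0.082085 + 4·0.367879 = 0.9790.

0.9790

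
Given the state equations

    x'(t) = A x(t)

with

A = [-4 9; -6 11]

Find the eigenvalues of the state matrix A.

2, 5

det(sI - A) = s^2 - (tr A)s + det A, with tr A = (-4) + 11 = 7 and det A = (-4)·11 - 9·(-6) = -44 - (-54) = 10.
So p(s) = det(sI - A) = s^2 - 7s + 10.
Factor s^2 - 7s + 10: two numbers with sum 7 and product 10 are 5 and 2, so s^2 - 7s + 10 = (s - 5)(s - 2).
Hence p(s) = (s - 5) (s - 2), with roots 2, 5.
At least one eigenvalue has non-negative real part, so the system is not asymptotically stable.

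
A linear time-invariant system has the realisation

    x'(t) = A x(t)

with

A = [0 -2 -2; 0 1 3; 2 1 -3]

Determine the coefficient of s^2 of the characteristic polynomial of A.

Expand det(sI - A) for the 3×3 matrix.
p(s) = s^3 + 2s^2 - 2s + 8.
(Check: constant term = det(-A) = (-1)^3 det A = 8; coefficient of s^2 = -tr A = 2.)
The coefficient of s^2 is 2.

2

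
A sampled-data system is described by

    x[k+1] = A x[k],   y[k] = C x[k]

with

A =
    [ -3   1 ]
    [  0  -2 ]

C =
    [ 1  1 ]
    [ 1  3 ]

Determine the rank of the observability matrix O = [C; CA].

CA = [[-3, -1], [-3, -5]]
Observability matrix O = [C; CA] = [[1, 1], [1, 3], [-3, -1], [-3, -5]]
Take the 2×2 submatrix of O formed by rows 1, 2: [[1, 1], [1, 3]]. Its determinant is 1·3 - 1·1 = 3 - 1 = 2 ≠ 0.
So rank(O) ≥ 2; since O has 2 columns, rank(O) = 2.
rank(O) = 2 = n, so the pair (A, C) is completely observable.

2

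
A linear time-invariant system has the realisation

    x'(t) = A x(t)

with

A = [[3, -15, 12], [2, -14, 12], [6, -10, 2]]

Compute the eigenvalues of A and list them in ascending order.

det(sI - A) = s^3 - (tr A)s^2 + (M11 + M22 + M33)s - det A, where Mii is the 2×2 principal minor of A obtained by deleting row i and column i.
tr A = 3 + (-14) + 2 = -9; M11 = (-14)·2 - 12·(-10) = -28 - (-120) = 92; M22 = 3·2 - 12·6 = 6 - 72 = -66; M33 = 3·(-14) - (-15)·2 = -42 - (-30) = -12; sum of minors = 14.
det A = 3·((-14)·2 - 12·(-10)) - (-15)·(2·2 - 12·6) + 12·(2·(-10) - (-14)·6) = 3·92 - (-15)·(-68) + 12·64 = 24.
So p(s) = det(sI - A) = s^3 + 9s^2 + 14s - 24.
Rational-root test: any integer root divides -24. Testing small divisors, s = 1 works: p(1) = 1 + 9 + 14 + (-24) = 0, so (s - 1) is a factor.
Dividing, p(s) = (s - 1)(s^2 + 10s + 24).
Factor s^2 + 10s + 24: two numbers with sum -10 and product 24 are -4 and -6, so s^2 + 10s + 24 = (s + 4)(s + 6).
Hence p(s) = (s - 1) (s + 4) (s + 6), with roots -6, -4, 1.
At least one eigenvalue has non-negative real part, so the system is not asymptotically stable.

-6, -4, 1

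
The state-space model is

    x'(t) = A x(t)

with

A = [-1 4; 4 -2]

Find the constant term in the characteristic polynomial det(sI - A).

-14

For a 2×2 matrix, det(sI - A) = s^2 - (tr A)s + det A.
tr A = -3, det A = -14.
So p(s) = s^2 + 3s - 14.
The constant term is -14.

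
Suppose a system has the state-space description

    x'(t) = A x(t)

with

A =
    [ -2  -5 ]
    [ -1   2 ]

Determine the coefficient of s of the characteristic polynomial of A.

0

For a 2×2 matrix, det(sI - A) = s^2 - (tr A)s + det A.
tr A = 0, det A = -9.
So p(s) = s^2 - 9.
The coefficient of s is 0.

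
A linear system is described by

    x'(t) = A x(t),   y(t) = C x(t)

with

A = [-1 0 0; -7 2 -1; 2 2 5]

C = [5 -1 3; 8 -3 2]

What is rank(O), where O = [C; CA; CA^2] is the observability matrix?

2

CA = [[8, 4, 16], [17, -2, 13]]
CA^2 = [[-4, 40, 76], [23, 22, 67]]
Observability matrix O = [C; CA; CA^2] = [[5, -1, 3], [8, -3, 2], [8, 4, 16], [17, -2, 13], [-4, 40, 76], [23, 22, 67]]
The columns c1, c2, c3 of O are linearly dependent: -c1 - 2·c2 + c3 = 0 (check each entry), so rank(O) ≤ 2.
The 2×2 minor from rows 1, 2, columns 1, 2 is 5·(-3) - (-1)·8 = -15 - (-8) = -7 ≠ 0, so rank(O) = 2.
rank(O) = 2 < n = 3, so the pair (A, C) is not completely observable.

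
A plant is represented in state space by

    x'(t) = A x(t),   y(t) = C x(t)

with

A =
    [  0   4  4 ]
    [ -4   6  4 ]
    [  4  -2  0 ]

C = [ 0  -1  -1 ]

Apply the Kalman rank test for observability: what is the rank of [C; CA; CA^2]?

CA = [[0, -4, -4]]
CA^2 = [[0, -16, -16]]
Observability matrix O = [C; CA; CA^2] = [[0, -1, -1], [0, -4, -4], [0, -16, -16]]
Every row of O is a scalar multiple of row 1 = [0, -1, -1] (multipliers 1, 4, 16), so the rows span a one-dimensional space.
O ≠ 0, hence rank(O) = 1.
rank(O) = 1 < n = 3, so the pair (A, C) is not completely observable.

1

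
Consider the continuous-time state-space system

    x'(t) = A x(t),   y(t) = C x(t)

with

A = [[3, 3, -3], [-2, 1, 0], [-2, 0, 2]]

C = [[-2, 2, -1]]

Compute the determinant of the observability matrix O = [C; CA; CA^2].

224

CA = [[-8, -4, 4]]
CA^2 = [[-24, -28, 32]]
Observability matrix O = [C; CA; CA^2] = [[-2, 2, -1], [-8, -4, 4], [-24, -28, 32]]
Expanding along the first row, det(O) = (-2)·((-4)·32 - 4·(-28)) - 2·((-8)·32 - 4·(-24)) + (-1)·((-8)·(-28) - (-4)·(-24)) = (-2)·(-16) - 2·(-160) + (-1)·128 = 224
Since det(O) ≠ 0, rank(O) = 3 and the system is completely observable.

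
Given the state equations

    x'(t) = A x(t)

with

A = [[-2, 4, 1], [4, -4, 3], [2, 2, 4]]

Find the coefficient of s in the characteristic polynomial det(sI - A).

Expand det(sI - A) for the 3×3 matrix.
p(s) = s^3 + 2s^2 - 40s - 20.
(Check: constant term = det(-A) = (-1)^3 det A = -20; coefficient of s^2 = -tr A = 2.)
The coefficient of s is -40.

-40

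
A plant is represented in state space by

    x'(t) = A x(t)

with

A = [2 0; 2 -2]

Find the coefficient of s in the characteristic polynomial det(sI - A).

For a 2×2 matrix, det(sI - A) = s^2 - (tr A)s + det A.
tr A = 0, det A = -4.
So p(s) = s^2 - 4.
The coefficient of s is 0.

0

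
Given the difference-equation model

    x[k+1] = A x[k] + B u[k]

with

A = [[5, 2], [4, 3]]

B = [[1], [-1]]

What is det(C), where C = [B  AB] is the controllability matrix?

AB = [[3], [1]]
Controllability matrix C = [B  AB] = [[1, 3], [-1, 1]]
det(C) = 1·1 - 3·(-1) = 1 - (-3) = 4
Since det(C) ≠ 0, rank(C) = 2 and the system is completely controllable.

4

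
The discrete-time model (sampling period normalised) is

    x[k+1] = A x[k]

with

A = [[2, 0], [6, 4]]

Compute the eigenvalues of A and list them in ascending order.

2, 4

det(zI - A) = z^2 - (tr A)z + det A, with tr A = 2 + 4 = 6 and det A = 2·4 - 0·6 = 8 - 0 = 8.
So p(z) = det(zI - A) = z^2 - 6z + 8.
Factor z^2 - 6z + 8: two numbers with sum 6 and product 8 are 4 and 2, so z^2 - 6z + 8 = (z - 4)(z - 2).
Hence p(z) = (z - 4) (z - 2), with roots 2, 4.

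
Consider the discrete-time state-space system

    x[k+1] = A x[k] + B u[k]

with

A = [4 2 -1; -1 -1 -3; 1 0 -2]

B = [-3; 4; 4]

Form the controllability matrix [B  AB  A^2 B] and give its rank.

AB = [[-8], [-13], [-11]]
A^2B = [[-47], [54], [14]]
Controllability matrix C = [B  AB  A^2B] = [[-3, -8, -47], [4, -13, 54], [4, -11, 14]]
det(C) = (-3)·((-13)·14 - 54·(-11)) - (-8)·(4·14 - 54·4) + (-47)·(4·(-11) - (-13)·4) = (-3)·412 - (-8)·(-160) + (-47)·8 = -2892 ≠ 0, so rank(C) = 3.
rank(C) = 3 = n, so the pair (A, B) is completely controllable.

3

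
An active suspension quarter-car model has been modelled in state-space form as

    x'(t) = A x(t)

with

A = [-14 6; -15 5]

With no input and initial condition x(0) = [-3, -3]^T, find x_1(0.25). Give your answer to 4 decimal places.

det(sI - A) = s^2 - (tr A)s + det A, with tr A = (-14) + 5 = -9 and det A = (-14)·5 - 6·(-15) = -70 - (-90) = 20.
So p(s) = det(sI - A) = s^2 + 9s + 20.
Factor s^2 + 9s + 20: two numbers with sum -9 and product 20 are -4 and -5, so s^2 + 9s + 20 = (s + 4)(s + 5).
Hence p(s) = (s + 4) (s + 5), with roots -5, -4.
The eigenvalues -5, -4 are distinct and real, so A is diagonalisable and x(t) = e^{At} x(0) = V diag(e^{λ_i t}) V^{-1} x(0), where the columns of V are the eigenvectors.
λ = -5: A - (-5)I = [[-9, 6], [-15, 10]]. Row 1 gives (-9)·v1 + 6·v2 = 0, so take v_1 = [2, 3]^T.
λ = -4: A - (-4)I = [[-10, 6], [-15, 9]]. Row 1 gives (-10)·v1 + 6·v2 = 0, so take v_2 = [3, 5]^T.
V = [v_1 v_2] = [[2, 3], [3, 5]] has det V = 1, so V^{-1} = adj(V)/det V = [[5, -3], [-3, 2]].
Modal coordinates z(0) = V^{-1} x(0): 5·(-3) + (-3)·(-3) = -6; (-3)·(-3) + 2·(-3) = 3; so z(0) = [-6, 3]^T.
x_1(t) = Σ_i (v_i)_1 · z_i(0) · e^{λ_i t} (row 1 of V times the modal terms).
x_1(0.25) = 2·(-6)·e^{-5·0.25} + 3·3·e^{-4·0.25} = (-12)·0.286505 + 9·0.367879 = -0.1271.

-0.1271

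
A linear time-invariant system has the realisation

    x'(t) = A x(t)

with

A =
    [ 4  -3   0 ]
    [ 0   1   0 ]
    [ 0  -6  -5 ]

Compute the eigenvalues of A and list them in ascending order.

-5, 1, 4

det(sI - A) = s^3 - (tr A)s^2 + (M11 + M22 + M33)s - det A, where Mii is the 2×2 principal minor of A obtained by deleting row i and column i.
tr A = 4 + 1 + (-5) = 0; M11 = 1·(-5) - 0·(-6) = -5 - 0 = -5; M22 = 4·(-5) - 0·0 = -20 - 0 = -20; M33 = 4·1 - (-3)·0 = 4 - 0 = 4; sum of minors = -21.
det A = 4·(1·(-5) - 0·(-6)) - (-3)·(0·(-5) - 0·0) + 0·(0·(-6) - 1·0) = 4·(-5) - (-3)·0 + 0·0 = -20.
So p(s) = det(sI - A) = s^3 - 21s + 20.
Rational-root test: any integer root divides 20. Testing small divisors, s = 1 works: p(1) = 1 + 0 + (-21) + 20 = 0, so (s - 1) is a factor.
Dividing, p(s) = (s - 1)(s^2 + s - 20).
Factor s^2 + s - 20: two numbers with sum -1 and product -20 are 4 and -5, so s^2 + s - 20 = (s - 4)(s + 5).
Hence p(s) = (s - 4) (s - 1) (s + 5), with roots -5, 1, 4.
At least one eigenvalue has non-negative real part, so the system is not asymptotically stable.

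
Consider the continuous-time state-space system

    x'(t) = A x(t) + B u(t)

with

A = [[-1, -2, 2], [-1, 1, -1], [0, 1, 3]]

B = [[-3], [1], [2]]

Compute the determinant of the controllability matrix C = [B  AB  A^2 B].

AB = [[5], [2], [7]]
A^2B = [[5], [-10], [23]]
Controllability matrix C = [B  AB  A^2B] = [[-3, 5, 5], [1, 2, -10], [2, 7, 23]]
Expanding along the first row, det(C) = (-3)·(2·23 - (-10)·7) - 5·(1·23 - (-10)·2) + 5·(1·7 - 2·2) = (-3)·116 - 5·43 + 5·3 = -548
Since det(C) ≠ 0, rank(C) = 3 and the system is completely controllable.

-548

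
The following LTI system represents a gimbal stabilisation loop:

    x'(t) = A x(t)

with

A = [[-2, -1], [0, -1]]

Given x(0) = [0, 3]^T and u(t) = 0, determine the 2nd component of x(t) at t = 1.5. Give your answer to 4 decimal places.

0.6694

det(sI - A) = s^2 - (tr A)s + det A, with tr A = (-2) + (-1) = -3 and det A = (-2)·(-1) - (-1)·0 = 2 - 0 = 2.
So p(s) = det(sI - A) = s^2 + 3s + 2.
Factor s^2 + 3s + 2: two numbers with sum -3 and product 2 are -1 and -2, so s^2 + 3s + 2 = (s + 1)(s + 2).
Hence p(s) = (s + 1) (s + 2), with roots -2, -1.
The eigenvalues -2, -1 are distinct and real, so A is diagonalisable and x(t) = e^{At} x(0) = V diag(e^{λ_i t}) V^{-1} x(0), where the columns of V are the eigenvectors.
λ = -2: A - (-2)I = [[0, -1], [0, 1]]. Row 1 gives 0·v1 + (-1)·v2 = 0, so take v_1 = [1, 0]^T.
λ = -1: A - (-1)I = [[-1, -1], [0, 0]]. Row 1 gives (-1)·v1 + (-1)·v2 = 0, so take v_2 = [-1, 1]^T.
V = [v_1 v_2] = [[1, -1], [0, 1]] has det V = 1, so V^{-1} = adj(V)/det V = [[1, 1], [0, 1]].
Modal coordinates z(0) = V^{-1} x(0): 1·0 + 1·3 = 3; 0·0 + 1·3 = 3; so z(0) = [3, 3]^T.
x_2(t) = Σ_i (v_i)_2 · z_i(0) · e^{λ_i t} (row 2 of V times the modal terms).
x_2(1.5) = 0·3·e^{-2·1.5} + 1·3·e^{-1·1.5} = 0·0.049787 + 3·0.223130 = 0.6694.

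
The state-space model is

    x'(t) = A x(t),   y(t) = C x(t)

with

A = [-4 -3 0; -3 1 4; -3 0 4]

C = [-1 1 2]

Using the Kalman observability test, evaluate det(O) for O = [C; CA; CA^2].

-10

CA = [[-5, 4, 12]]
CA^2 = [[-28, 19, 64]]
Observability matrix O = [C; CA; CA^2] = [[-1, 1, 2], [-5, 4, 12], [-28, 19, 64]]
Expanding along the first row, det(O) = (-1)·(4·64 - 12·19) - 1·((-5)·64 - 12·(-28)) + 2·((-5)·19 - 4·(-28)) = (-1)·28 - 1·16 + 2·17 = -10
Since det(O) ≠ 0, rank(O) = 3 and the system is completely observable.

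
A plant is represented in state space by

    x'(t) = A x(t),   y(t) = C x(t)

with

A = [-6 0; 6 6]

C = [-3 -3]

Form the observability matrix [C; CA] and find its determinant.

54

CA = [[0, -18]]
Observability matrix O = [C; CA] = [[-3, -3], [0, -18]]
det(O) = (-3)·(-18) - (-3)·0 = 54 - 0 = 54
Since det(O) ≠ 0, rank(O) = 2 and the system is completely observable.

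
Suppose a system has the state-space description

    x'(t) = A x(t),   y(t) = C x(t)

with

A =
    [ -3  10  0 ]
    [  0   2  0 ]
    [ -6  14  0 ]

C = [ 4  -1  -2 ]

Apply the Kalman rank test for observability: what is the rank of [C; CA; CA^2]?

CA = [[0, 10, 0]]
CA^2 = [[0, 20, 0]]
Observability matrix O = [C; CA; CA^2] = [[4, -1, -2], [0, 10, 0], [0, 20, 0]]
The columns c1, c2, c3 of O are linearly dependent: c1 + 2·c3 = 0 (check each entry), so rank(O) ≤ 2.
The 2×2 minor from rows 1, 2, columns 1, 2 is 4·10 - (-1)·0 = 40 - 0 = 40 ≠ 0, so rank(O) = 2.
rank(O) = 2 < n = 3, so the pair (A, C) is not completely observable.

2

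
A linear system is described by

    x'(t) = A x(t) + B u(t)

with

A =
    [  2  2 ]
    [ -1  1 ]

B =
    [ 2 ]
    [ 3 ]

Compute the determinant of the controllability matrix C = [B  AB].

AB = [[10], [1]]
Controllability matrix C = [B  AB] = [[2, 10], [3, 1]]
det(C) = 2·1 - 10·3 = 2 - 30 = -28
Since det(C) ≠ 0, rank(C) = 2 and the system is completely controllable.

-28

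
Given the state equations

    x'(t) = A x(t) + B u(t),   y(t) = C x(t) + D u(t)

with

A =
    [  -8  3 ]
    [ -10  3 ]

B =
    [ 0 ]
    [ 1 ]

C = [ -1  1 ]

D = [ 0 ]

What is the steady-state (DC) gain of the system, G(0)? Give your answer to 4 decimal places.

0.8333

G(0) = C(-A)^{-1}B + D = -C A^{-1} B + D.
det A = 6, so A^{-1} = (1/6)·adj(A) = [[1/2, -1/2], [5/3, -4/3]]
A^{-1} B = [-1/2, -4/3]^T
C A^{-1} B = -5/6
G(0) = D - C A^{-1} B = 0 - (-5/6) = 5/6 ≈ 0.8333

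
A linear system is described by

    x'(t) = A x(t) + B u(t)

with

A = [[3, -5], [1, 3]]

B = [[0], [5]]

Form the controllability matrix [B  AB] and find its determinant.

AB = [[-25], [15]]
Controllability matrix C = [B  AB] = [[0, -25], [5, 15]]
det(C) = 0·15 - (-25)·5 = 0 - (-125) = 125
Since det(C) ≠ 0, rank(C) = 2 and the system is completely controllable.

125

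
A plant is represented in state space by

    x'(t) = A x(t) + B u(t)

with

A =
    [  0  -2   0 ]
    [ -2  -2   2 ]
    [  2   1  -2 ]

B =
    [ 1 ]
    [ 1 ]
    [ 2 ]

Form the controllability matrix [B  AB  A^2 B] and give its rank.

AB = [[-2], [0], [-1]]
A^2B = [[0], [2], [-2]]
Controllability matrix C = [B  AB  A^2B] = [[1, -2, 0], [1, 0, 2], [2, -1, -2]]
det(C) = 1·(0·(-2) - 2·(-1)) - (-2)·(1·(-2) - 2·2) + 0·(1·(-1) - 0·2) = 1·2 - (-2)·(-6) + 0·(-1) = -10 ≠ 0, so rank(C) = 3.
rank(C) = 3 = n, so the pair (A, B) is completely controllable.

3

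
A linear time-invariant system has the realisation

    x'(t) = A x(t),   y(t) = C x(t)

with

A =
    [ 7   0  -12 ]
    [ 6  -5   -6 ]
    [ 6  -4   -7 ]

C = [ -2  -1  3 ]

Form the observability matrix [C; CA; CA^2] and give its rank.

CA = [[-2, -7, 9]]
CA^2 = [[-2, -1, 3]]
Observability matrix O = [C; CA; CA^2] = [[-2, -1, 3], [-2, -7, 9], [-2, -1, 3]]
The columns c1, c2, c3 of O are linearly dependent: c1 + c2 + c3 = 0 (check each entry), so rank(O) ≤ 2.
The 2×2 minor from rows 1, 2, columns 1, 2 is (-2)·(-7) - (-1)·(-2) = 14 - 2 = 12 ≠ 0, so rank(O) = 2.
rank(O) = 2 < n = 3, so the pair (A, C) is not completely observable.

2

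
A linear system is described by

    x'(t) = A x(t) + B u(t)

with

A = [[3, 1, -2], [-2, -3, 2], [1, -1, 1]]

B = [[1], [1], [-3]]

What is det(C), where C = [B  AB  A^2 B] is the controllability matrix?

AB = [[10], [-11], [-3]]
A^2B = [[25], [7], [18]]
Controllability matrix C = [B  AB  A^2B] = [[1, 10, 25], [1, -11, 7], [-3, -3, 18]]
Expanding along the first row, det(C) = 1·((-11)·18 - 7·(-3)) - 10·(1·18 - 7·(-3)) + 25·(1·(-3) - (-11)·(-3)) = 1·(-177) - 10·39 + 25·(-36) = -1467
Since det(C) ≠ 0, rank(C) = 3 and the system is completely controllable.

-1467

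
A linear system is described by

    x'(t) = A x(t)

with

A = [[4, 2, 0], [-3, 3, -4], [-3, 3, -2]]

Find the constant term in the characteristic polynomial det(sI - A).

Expand det(sI - A) for the 3×3 matrix.
p(s) = s^3 - 5s^2 + 16s - 36.
(Check: constant term = det(-A) = (-1)^3 det A = -36; coefficient of s^2 = -tr A = -5.)
The constant term is -36.

-36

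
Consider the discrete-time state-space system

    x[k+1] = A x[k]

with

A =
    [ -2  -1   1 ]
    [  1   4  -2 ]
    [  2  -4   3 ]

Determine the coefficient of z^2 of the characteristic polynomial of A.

-5

Expand det(zI - A) for the 3×3 matrix.
p(z) = z^3 - 5z^2 - 11z + 13.
(Check: constant term = det(-A) = (-1)^3 det A = 13; coefficient of z^2 = -tr A = -5.)
The coefficient of z^2 is -5.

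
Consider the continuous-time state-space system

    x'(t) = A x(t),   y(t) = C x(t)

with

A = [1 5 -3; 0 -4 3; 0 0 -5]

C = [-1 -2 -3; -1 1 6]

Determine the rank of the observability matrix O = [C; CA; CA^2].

2

CA = [[-1, 3, 12], [-1, -9, -24]]
CA^2 = [[-1, -17, -48], [-1, 31, 96]]
Observability matrix O = [C; CA; CA^2] = [[-1, -2, -3], [-1, 1, 6], [-1, 3, 12], [-1, -9, -24], [-1, -17, -48], [-1, 31, 96]]
The columns c1, c2, c3 of O are linearly dependent: 3·c1 - 3·c2 + c3 = 0 (check each entry), so rank(O) ≤ 2.
The 2×2 minor from rows 1, 2, columns 1, 2 is (-1)·1 - (-2)·(-1) = -1 - 2 = -3 ≠ 0, so rank(O) = 2.
rank(O) = 2 < n = 3, so the pair (A, C) is not completely observable.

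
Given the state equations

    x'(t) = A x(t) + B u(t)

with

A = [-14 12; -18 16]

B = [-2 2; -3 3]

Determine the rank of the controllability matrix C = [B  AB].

AB = [[-8, 8], [-12, 12]]
Controllability matrix C = [B  AB] = [[-2, 2, -8, 8], [-3, 3, -12, 12]]
Every column of C is a scalar multiple of column 1 = [-2, -3] (multipliers 1, -1, 4, -4), so the columns span a one-dimensional space.
C ≠ 0, hence rank(C) = 1.
rank(C) = 1 < n = 2, so the pair (A, B) is not completely controllable.

1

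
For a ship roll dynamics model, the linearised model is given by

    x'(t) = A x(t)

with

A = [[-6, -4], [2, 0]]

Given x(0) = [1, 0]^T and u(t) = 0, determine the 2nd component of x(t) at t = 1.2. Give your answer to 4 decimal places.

det(sI - A) = s^2 - (tr A)s + det A, with tr A = (-6) + 0 = -6 and det A = (-6)·0 - (-4)·2 = 0 - (-8) = 8.
So p(s) = det(sI - A) = s^2 + 6s + 8.
Factor s^2 + 6s + 8: two numbers with sum -6 and product 8 are -2 and -4, so s^2 + 6s + 8 = (s + 2)(s + 4).
Hence p(s) = (s + 2) (s + 4), with roots -4, -2.
The eigenvalues -4, -2 are distinct and real, so A is diagonalisable and x(t) = e^{At} x(0) = V diag(e^{λ_i t}) V^{-1} x(0), where the columns of V are the eigenvectors.
λ = -4: A - (-4)I = [[-2, -4], [2, 4]]. Row 1 gives (-2)·v1 + (-4)·v2 = 0, so take v_1 = [2, -1]^T.
λ = -2: A - (-2)I = [[-4, -4], [2, 2]]. Row 1 gives (-4)·v1 + (-4)·v2 = 0, so take v_2 = [-1, 1]^T.
V = [v_1 v_2] = [[2, -1], [-1, 1]] has det V = 1, so V^{-1} = adj(V)/det V = [[1, 1], [1, 2]].
Modal coordinates z(0) = V^{-1} x(0): 1·1 + 1·0 = 1; 1·1 + 2·0 = 1; so z(0) = [1, 1]^T.
x_2(t) = Σ_i (v_i)_2 · z_i(0) · e^{λ_i t} (row 2 of V times the modal terms).
x_2(1.2) = (-1)·1·e^{-4·1.2} + 1·1·e^{-2·1.2} = (-1)·0.008230 + 1·0.090718 = 0.0825.

0.0825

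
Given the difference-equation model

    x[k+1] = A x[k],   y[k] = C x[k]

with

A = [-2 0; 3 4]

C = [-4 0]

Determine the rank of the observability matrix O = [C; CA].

CA = [[8, 0]]
Observability matrix O = [C; CA] = [[-4, 0], [8, 0]]
Every row of O is a scalar multiple of row 1 = [-4, 0] (multipliers 1, -2), so the rows span a one-dimensional space.
O ≠ 0, hence rank(O) = 1.
rank(O) = 1 < n = 2, so the pair (A, C) is not completely observable.

1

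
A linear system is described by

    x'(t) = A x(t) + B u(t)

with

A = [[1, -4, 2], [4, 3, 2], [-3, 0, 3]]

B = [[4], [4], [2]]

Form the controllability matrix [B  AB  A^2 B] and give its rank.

3

AB = [[-8], [32], [-6]]
A^2B = [[-148], [52], [6]]
Controllability matrix C = [B  AB  A^2B] = [[4, -8, -148], [4, 32, 52], [2, -6, 6]]
det(C) = 4·(32·6 - 52·(-6)) - (-8)·(4·6 - 52·2) + (-148)·(4·(-6) - 32·2) = 4·504 - (-8)·(-80) + (-148)·(-88) = 14400 ≠ 0, so rank(C) = 3.
rank(C) = 3 = n, so the pair (A, B) is completely controllable.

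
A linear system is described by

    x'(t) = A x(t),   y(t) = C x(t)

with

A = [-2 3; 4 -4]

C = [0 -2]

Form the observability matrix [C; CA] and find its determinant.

CA = [[-8, 8]]
Observability matrix O = [C; CA] = [[0, -2], [-8, 8]]
det(O) = 0·8 - (-2)·(-8) = 0 - 16 = -16
Since det(O) ≠ 0, rank(O) = 2 and the system is completely observable.

-16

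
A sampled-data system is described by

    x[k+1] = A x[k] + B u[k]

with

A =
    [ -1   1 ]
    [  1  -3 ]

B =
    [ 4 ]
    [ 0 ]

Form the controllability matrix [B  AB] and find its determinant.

16

AB = [[-4], [4]]
Controllability matrix C = [B  AB] = [[4, -4], [0, 4]]
det(C) = 4·4 - (-4)·0 = 16 - 0 = 16
Since det(C) ≠ 0, rank(C) = 2 and the system is completely controllable.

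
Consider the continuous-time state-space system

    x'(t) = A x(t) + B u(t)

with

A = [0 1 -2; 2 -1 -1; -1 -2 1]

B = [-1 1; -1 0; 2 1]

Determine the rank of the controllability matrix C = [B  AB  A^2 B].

3

AB = [[-5, -2], [-3, 1], [5, 0]]
A^2B = [[-13, 1], [-12, -5], [16, 0]]
Controllability matrix C = [B  AB  A^2B] = [[-1, 1, -5, -2, -13, 1], [-1, 0, -3, 1, -12, -5], [2, 1, 5, 0, 16, 0]]
Take the 3×3 submatrix of C formed by columns 1, 2, 3: [[-1, 1, -5], [-1, 0, -3], [2, 1, 5]]. Its determinant is (-1)·(0·5 - (-3)·1) - 1·((-1)·5 - (-3)·2) + (-5)·((-1)·1 - 0·2) = (-1)·3 - 1·1 + (-5)·(-1) = 1 ≠ 0.
So rank(C) ≥ 3; since C has 3 rows, rank(C) = 3.
rank(C) = 3 = n, so the pair (A, B) is completely controllable.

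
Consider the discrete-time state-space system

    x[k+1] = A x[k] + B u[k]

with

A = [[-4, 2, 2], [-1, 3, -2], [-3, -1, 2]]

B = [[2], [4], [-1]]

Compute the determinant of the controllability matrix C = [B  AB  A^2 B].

364

AB = [[-2], [12], [-12]]
A^2B = [[8], [62], [-30]]
Controllability matrix C = [B  AB  A^2B] = [[2, -2, 8], [4, 12, 62], [-1, -12, -30]]
Expanding along the first row, det(C) = 2·(12·(-30) - 62·(-12)) - (-2)·(4·(-30) - 62·(-1)) + 8·(4·(-12) - 12·(-1)) = 2·384 - (-2)·(-58) + 8·(-36) = 364
Since det(C) ≠ 0, rank(C) = 3 and the system is completely controllable.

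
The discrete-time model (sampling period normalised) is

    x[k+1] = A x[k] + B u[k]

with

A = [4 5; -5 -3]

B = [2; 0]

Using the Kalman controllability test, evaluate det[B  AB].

AB = [[8], [-10]]
Controllability matrix C = [B  AB] = [[2, 8], [0, -10]]
det(C) = 2·(-10) - 8·0 = -20 - 0 = -20
Since det(C) ≠ 0, rank(C) = 2 and the system is completely controllable.

-20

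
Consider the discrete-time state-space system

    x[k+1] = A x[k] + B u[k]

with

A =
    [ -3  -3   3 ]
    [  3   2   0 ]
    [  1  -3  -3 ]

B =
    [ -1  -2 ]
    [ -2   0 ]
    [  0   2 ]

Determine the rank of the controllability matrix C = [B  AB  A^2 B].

3

AB = [[9, 12], [-7, -6], [5, -8]]
A^2B = [[9, -42], [13, 24], [15, 54]]
Controllability matrix C = [B  AB  A^2B] = [[-1, -2, 9, 12, 9, -42], [-2, 0, -7, -6, 13, 24], [0, 2, 5, -8, 15, 54]]
Take the 3×3 submatrix of C formed by columns 1, 2, 3: [[-1, -2, 9], [-2, 0, -7], [0, 2, 5]]. Its determinant is (-1)·(0·5 - (-7)·2) - (-2)·((-2)·5 - (-7)·0) + 9·((-2)·2 - 0·0) = (-1)·14 - (-2)·(-10) + 9·(-4) = -70 ≠ 0.
So rank(C) ≥ 3; since C has 3 rows, rank(C) = 3.
rank(C) = 3 = n, so the pair (A, B) is completely controllable.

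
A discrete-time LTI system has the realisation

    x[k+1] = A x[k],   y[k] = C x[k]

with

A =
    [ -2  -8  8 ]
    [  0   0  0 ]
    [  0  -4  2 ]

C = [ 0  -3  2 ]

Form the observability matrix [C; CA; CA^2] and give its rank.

2

CA = [[0, -8, 4]]
CA^2 = [[0, -16, 8]]
Observability matrix O = [C; CA; CA^2] = [[0, -3, 2], [0, -8, 4], [0, -16, 8]]
Column 1 of O is identically zero, so rank(O) ≤ 2.
The 2×2 minor from rows 1, 2, columns 2, 3 is (-3)·4 - 2·(-8) = -12 - (-16) = 4 ≠ 0, so rank(O) = 2.
rank(O) = 2 < n = 3, so the pair (A, C) is not completely observable.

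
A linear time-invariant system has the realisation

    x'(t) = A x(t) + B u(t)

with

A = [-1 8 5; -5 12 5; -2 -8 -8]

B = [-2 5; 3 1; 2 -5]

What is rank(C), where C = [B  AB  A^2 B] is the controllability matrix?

2

AB = [[36, -22], [56, -38], [-36, 22]]
A^2B = [[232, -172], [312, -236], [-232, 172]]
Controllability matrix C = [B  AB  A^2B] = [[-2, 5, 36, -22, 232, -172], [3, 1, 56, -38, 312, -236], [2, -5, -36, 22, -232, 172]]
The rows r1, r2, r3 of C are linearly dependent: r1 + r3 = 0 (check each entry), so rank(C) ≤ 2.
The 2×2 minor from rows 1, 2, columns 1, 2 is (-2)·1 - 5·3 = -2 - 15 = -17 ≠ 0, so rank(C) = 2.
rank(C) = 2 < n = 3, so the pair (A, B) is not completely controllable.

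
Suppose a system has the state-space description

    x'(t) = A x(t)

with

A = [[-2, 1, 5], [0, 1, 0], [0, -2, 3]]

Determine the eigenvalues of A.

-2, 1, 3

det(sI - A) = s^3 - (tr A)s^2 + (M11 + M22 + M33)s - det A, where Mii is the 2×2 principal minor of A obtained by deleting row i and column i.
tr A = (-2) + 1 + 3 = 2; M11 = 1·3 - 0·(-2) = 3 - 0 = 3; M22 = (-2)·3 - 5·0 = -6 - 0 = -6; M33 = (-2)·1 - 1·0 = -2 - 0 = -2; sum of minors = -5.
det A = (-2)·(1·3 - 0·(-2)) - 1·(0·3 - 0·0) + 5·(0·(-2) - 1·0) = (-2)·3 - 1·0 + 5·0 = -6.
So p(s) = det(sI - A) = s^3 - 2s^2 - 5s + 6.
Rational-root test: any integer root divides 6. Testing small divisors, s = 1 works: p(1) = 1 + (-2) + (-5) + 6 = 0, so (s - 1) is a factor.
Dividing, p(s) = (s - 1)(s^2 - s - 6).
Factor s^2 - s - 6: two numbers with sum 1 and product -6 are 3 and -2, so s^2 - s - 6 = (s - 3)(s + 2).
Hence p(s) = (s - 3) (s - 1) (s + 2), with roots -2, 1, 3.
At least one eigenvalue has non-negative real part, so the system is not asymptotically stable.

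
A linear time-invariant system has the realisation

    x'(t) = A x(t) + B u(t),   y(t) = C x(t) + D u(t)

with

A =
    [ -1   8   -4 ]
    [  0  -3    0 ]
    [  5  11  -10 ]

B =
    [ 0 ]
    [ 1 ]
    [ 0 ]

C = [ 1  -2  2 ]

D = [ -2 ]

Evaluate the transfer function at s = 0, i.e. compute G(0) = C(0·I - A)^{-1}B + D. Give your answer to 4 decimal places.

G(0) = C(-A)^{-1}B + D = -C A^{-1} B + D.
det A = -90, so A^{-1} = (1/-90)·adj(A) = [[-1/3, -2/5, 2/15], [0, -1/3, 0], [-1/6, -17/30, -1/30]]
A^{-1} B = [-2/5, -1/3, -17/30]^T
C A^{-1} B = -13/15
G(0) = D - C A^{-1} B = -2 - (-13/15) = -17/15 ≈ -1.1333

-1.1333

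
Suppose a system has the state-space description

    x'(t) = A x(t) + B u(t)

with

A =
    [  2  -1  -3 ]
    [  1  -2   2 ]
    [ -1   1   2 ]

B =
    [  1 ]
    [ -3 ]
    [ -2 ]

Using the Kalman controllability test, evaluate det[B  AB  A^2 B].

AB = [[11], [3], [-8]]
A^2B = [[43], [-11], [-24]]
Controllability matrix C = [B  AB  A^2B] = [[1, 11, 43], [-3, 3, -11], [-2, -8, -24]]
Expanding along the first row, det(C) = 1·(3·(-24) - (-11)·(-8)) - 11·((-3)·(-24) - (-11)·(-2)) + 43·((-3)·(-8) - 3·(-2)) = 1·(-160) - 11·50 + 43·30 = 580
Since det(C) ≠ 0, rank(C) = 3 and the system is completely controllable.

580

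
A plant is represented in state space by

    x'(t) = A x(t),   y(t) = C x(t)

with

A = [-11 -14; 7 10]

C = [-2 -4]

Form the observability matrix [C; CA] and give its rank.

CA = [[-6, -12]]
Observability matrix O = [C; CA] = [[-2, -4], [-6, -12]]
Every row of O is a scalar multiple of row 1 = [-2, -4] (multipliers 1, 3), so the rows span a one-dimensional space.
O ≠ 0, hence rank(O) = 1.
rank(O) = 1 < n = 2, so the pair (A, C) is not completely observable.

1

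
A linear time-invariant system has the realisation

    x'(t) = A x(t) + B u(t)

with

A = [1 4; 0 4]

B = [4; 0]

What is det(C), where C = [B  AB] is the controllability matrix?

0

AB = [[4], [0]]
Controllability matrix C = [B  AB] = [[4, 4], [0, 0]]
det(C) = 4·0 - 4·0 = 0 - 0 = 0
Since det(C) = 0, rank(C) < 2 and the system is not completely controllable.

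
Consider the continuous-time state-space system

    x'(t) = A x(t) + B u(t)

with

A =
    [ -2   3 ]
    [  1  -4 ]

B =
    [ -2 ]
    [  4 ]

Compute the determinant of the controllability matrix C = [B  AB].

AB = [[16], [-18]]
Controllability matrix C = [B  AB] = [[-2, 16], [4, -18]]
det(C) = (-2)·(-18) - 16·4 = 36 - 64 = -28
Since det(C) ≠ 0, rank(C) = 2 and the system is completely controllable.

-28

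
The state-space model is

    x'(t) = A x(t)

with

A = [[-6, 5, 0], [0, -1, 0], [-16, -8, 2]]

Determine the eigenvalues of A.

-6, -1, 2

det(sI - A) = s^3 - (tr A)s^2 + (M11 + M22 + M33)s - det A, where Mii is the 2×2 principal minor of A obtained by deleting row i and column i.
tr A = (-6) + (-1) + 2 = -5; M11 = (-1)·2 - 0·(-8) = -2 - 0 = -2; M22 = (-6)·2 - 0·(-16) = -12 - 0 = -12; M33 = (-6)·(-1) - 5·0 = 6 - 0 = 6; sum of minors = -8.
det A = (-6)·((-1)·2 - 0·(-8)) - 5·(0·2 - 0·(-16)) + 0·(0·(-8) - (-1)·(-16)) = (-6)·(-2) - 5·0 + 0·(-16) = 12.
So p(s) = det(sI - A) = s^3 + 5s^2 - 8s - 12.
Rational-root test: any integer root divides -12. Testing small divisors, s = -1 works: p(-1) = -1 + 5 + 8 + (-12) = 0, so (s + 1) is a factor.
Dividing, p(s) = (s + 1)(s^2 + 4s - 12).
Factor s^2 + 4s - 12: two numbers with sum -4 and product -12 are 2 and -6, so s^2 + 4s - 12 = (s - 2)(s + 6).
Hence p(s) = (s - 2) (s + 1) (s + 6), with roots -6, -1, 2.
At least one eigenvalue has non-negative real part, so the system is not asymptotically stable.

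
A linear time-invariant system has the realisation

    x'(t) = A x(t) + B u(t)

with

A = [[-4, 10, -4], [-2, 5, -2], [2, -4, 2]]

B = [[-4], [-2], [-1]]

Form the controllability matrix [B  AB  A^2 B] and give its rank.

2

AB = [[0], [0], [-2]]
A^2B = [[8], [4], [-4]]
Controllability matrix C = [B  AB  A^2B] = [[-4, 0, 8], [-2, 0, 4], [-1, -2, -4]]
The rows r1, r2, r3 of C are linearly dependent: -r1 + 2·r2 = 0 (check each entry), so rank(C) ≤ 2.
The 2×2 minor from rows 1, 3, columns 1, 2 is (-4)·(-2) - 0·(-1) = 8 - 0 = 8 ≠ 0, so rank(C) = 2.
rank(C) = 2 < n = 3, so the pair (A, B) is not completely controllable.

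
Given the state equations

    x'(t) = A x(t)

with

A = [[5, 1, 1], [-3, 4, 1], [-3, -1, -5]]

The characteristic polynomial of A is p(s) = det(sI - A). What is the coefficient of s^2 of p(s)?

Expand det(sI - A) for the 3×3 matrix.
p(s) = s^3 - 4s^2 - 18s + 98.
(Check: constant term = det(-A) = (-1)^3 det A = 98; coefficient of s^2 = -tr A = -4.)
The coefficient of s^2 is -4.

-4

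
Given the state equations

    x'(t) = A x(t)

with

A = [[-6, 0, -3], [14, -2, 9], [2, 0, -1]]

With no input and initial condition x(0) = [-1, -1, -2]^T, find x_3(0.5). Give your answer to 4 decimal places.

-0.9730

det(sI - A) = s^3 - (tr A)s^2 + (M11 + M22 + M33)s - det A, where Mii is the 2×2 principal minor of A obtained by deleting row i and column i.
tr A = (-6) + (-2) + (-1) = -9; M11 = (-2)·(-1) - 9·0 = 2 - 0 = 2; M22 = (-6)·(-1) - (-3)·2 = 6 - (-6) = 12; M33 = (-6)·(-2) - 0·14 = 12 - 0 = 12; sum of minors = 26.
det A = (-6)·((-2)·(-1) - 9·0) - 0·(14·(-1) - 9·2) + (-3)·(14·0 - (-2)·2) = (-6)·2 - 0·(-32) + (-3)·4 = -24.
So p(s) = det(sI - A) = s^3 + 9s^2 + 26s + 24.
Rational-root test: any integer root divides 24. Testing small divisors, s = -2 works: p(-2) = -8 + 36 + (-52) + 24 = 0, so (s + 2) is a factor.
Dividing, p(s) = (s + 2)(s^2 + 7s + 12).
Factor s^2 + 7s + 12: two numbers with sum -7 and product 12 are -3 and -4, so s^2 + 7s + 12 = (s + 3)(s + 4).
Hence p(s) = (s + 2) (s + 3) (s + 4), with roots -4, -3, -2.
The eigenvalues -4, -3, -2 are distinct and real, so A is diagonalisable and x(t) = e^{At} x(0) = V diag(e^{λ_i t}) V^{-1} x(0), where the columns of V are the eigenvectors.
λ = -4: A - (-4)I = [[-2, 0, -3], [14, 2, 9], [2, 0, 3]]. v must be orthogonal to every row; (row 1) × (row 2) = [6, -24, -4], so take v_1 = [3, -12, -2]^T.
λ = -3: A - (-3)I = [[-3, 0, -3], [14, 1, 9], [2, 0, 2]]. v must be orthogonal to every row; (row 1) × (row 2) = [3, -15, -3], so take v_2 = [-1, 5, 1]^T.
λ = -2: A - (-2)I = [[-4, 0, -3], [14, 0, 9], [2, 0, 1]]. v must be orthogonal to every row; (row 1) × (row 2) = [0, -6, 0], so take v_3 = [0, -1, 0]^T.
V = [v_1 v_2 v_3] = [[3, -1, 0], [-12, 5, -1], [-2, 1, 0]] has det V = 1, so V^{-1} = adj(V)/det V = [[1, 0, 1], [2, 0, 3], [-2, -1, 3]].
Modal coordinates z(0) = V^{-1} x(0): 1·(-1) + 0·(-1) + 1·(-2) = -3; 2·(-1) + 0·(-1) + 3·(-2) = -8; (-2)·(-1) + (-1)·(-1) + 3·(-2) = -3; so z(0) = [-3, -8, -3]^T.
x_3(t) = Σ_i (v_i)_3 · z_i(0) · e^{λ_i t} (row 3 of V times the modal terms).
x_3(0.5) = (-2)·(-3)·e^{-4·0.5} + 1·(-8)·e^{-3·0.5} + 0·(-3)·e^{-2·0.5} = 6·0.135335 + (-8)·0.223130 + 0·0.367879 = -0.9730.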